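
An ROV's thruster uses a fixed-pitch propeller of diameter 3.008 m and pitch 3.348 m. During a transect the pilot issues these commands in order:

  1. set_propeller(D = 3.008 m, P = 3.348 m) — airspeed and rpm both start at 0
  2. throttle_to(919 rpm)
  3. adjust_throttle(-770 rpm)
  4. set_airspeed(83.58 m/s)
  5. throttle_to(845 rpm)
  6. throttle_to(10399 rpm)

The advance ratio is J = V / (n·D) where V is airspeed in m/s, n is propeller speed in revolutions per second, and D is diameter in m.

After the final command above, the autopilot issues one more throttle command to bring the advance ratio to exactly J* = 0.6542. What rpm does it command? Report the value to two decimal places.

set_propeller: D = 3.008 m, P = 3.348 m (p = P/D = 1.113032); state ← (V=0, rpm=0)
throttle_to(919): rpm ← 919
adjust_throttle(-770): rpm ← 919 -770 = 149
set_airspeed(83.58): V ← 83.58 m/s
throttle_to(845): rpm ← 845
throttle_to(10399): rpm ← 10399
final state: V = 83.58 m/s, rpm = 10399 → n = rpm/60 = 173.316667 rev/s
target J* = 0.6542; solve J* = V/(n·D) for n: n = V/(J*·D) = 83.58/(0.6542 × 3.008) = 42.473103 rev/s
rpm = 60·n = 2548.386205

rpm = 2548.39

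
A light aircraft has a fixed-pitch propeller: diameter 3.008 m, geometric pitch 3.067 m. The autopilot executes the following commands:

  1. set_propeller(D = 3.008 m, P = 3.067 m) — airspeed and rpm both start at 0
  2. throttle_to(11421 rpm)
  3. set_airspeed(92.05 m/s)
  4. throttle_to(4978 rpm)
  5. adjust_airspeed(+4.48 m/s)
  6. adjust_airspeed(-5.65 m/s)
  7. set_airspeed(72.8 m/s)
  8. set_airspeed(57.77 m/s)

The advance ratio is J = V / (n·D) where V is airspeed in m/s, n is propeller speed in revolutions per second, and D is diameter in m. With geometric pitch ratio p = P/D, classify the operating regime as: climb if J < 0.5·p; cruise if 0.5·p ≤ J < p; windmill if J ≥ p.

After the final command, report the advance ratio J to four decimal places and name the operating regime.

J = 0.2315, regime = climb

set_propeller: D = 3.008 m, P = 3.067 m (p = P/D = 1.019614); state ← (V=0, rpm=0)
throttle_to(11421): rpm ← 11421
set_airspeed(92.05): V ← 92.05 m/s
throttle_to(4978): rpm ← 4978
adjust_airspeed(+4.48): V ← 92.05 +4.48 = 96.53 m/s
adjust_airspeed(-5.65): V ← 96.53 -5.65 = 90.88 m/s
set_airspeed(72.8): V ← 72.8 m/s
set_airspeed(57.77): V ← 57.77 m/s
final state: V = 57.77 m/s, rpm = 4978 → n = rpm/60 = 82.966667 rev/s
J = V / (n·D) = 57.77 / (82.966667 × 3.008) = 0.231484
regime bands: climb J<0.5098 | cruise [0.5098, 1.0196) | windmill J≥1.0196
J = 0.2315 → climb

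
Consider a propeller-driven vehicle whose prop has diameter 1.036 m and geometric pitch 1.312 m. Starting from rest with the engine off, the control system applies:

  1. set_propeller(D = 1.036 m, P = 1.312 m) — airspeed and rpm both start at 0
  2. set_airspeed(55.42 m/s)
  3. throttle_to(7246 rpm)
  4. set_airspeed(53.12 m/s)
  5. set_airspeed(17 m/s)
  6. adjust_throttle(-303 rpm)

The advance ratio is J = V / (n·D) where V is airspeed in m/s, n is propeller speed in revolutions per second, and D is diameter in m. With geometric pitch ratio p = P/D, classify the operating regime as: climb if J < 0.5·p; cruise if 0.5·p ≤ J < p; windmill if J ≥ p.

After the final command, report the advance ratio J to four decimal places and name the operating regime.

J = 0.1418, regime = climb

set_propeller: D = 1.036 m, P = 1.312 m (p = P/D = 1.266409); state ← (V=0, rpm=0)
set_airspeed(55.42): V ← 55.42 m/s
throttle_to(7246): rpm ← 7246
set_airspeed(53.12): V ← 53.12 m/s
set_airspeed(17): V ← 17 m/s
adjust_throttle(-303): rpm ← 7246 -303 = 6943
final state: V = 17 m/s, rpm = 6943 → n = rpm/60 = 115.716667 rev/s
J = V / (n·D) = 17 / (115.716667 × 1.036) = 0.141806
regime bands: climb J<0.6332 | cruise [0.6332, 1.2664) | windmill J≥1.2664
J = 0.1418 → climb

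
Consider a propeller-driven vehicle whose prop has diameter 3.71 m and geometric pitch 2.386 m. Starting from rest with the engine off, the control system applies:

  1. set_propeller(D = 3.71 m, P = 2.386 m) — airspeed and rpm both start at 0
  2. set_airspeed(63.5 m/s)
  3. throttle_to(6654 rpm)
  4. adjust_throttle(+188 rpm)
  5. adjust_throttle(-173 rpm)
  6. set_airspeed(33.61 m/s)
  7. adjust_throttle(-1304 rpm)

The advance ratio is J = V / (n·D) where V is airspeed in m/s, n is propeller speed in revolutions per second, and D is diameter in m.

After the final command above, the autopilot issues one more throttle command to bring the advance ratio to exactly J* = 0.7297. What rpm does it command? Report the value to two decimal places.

rpm = 744.91

set_propeller: D = 3.71 m, P = 2.386 m (p = P/D = 0.643127); state ← (V=0, rpm=0)
set_airspeed(63.5): V ← 63.5 m/s
throttle_to(6654): rpm ← 6654
adjust_throttle(+188): rpm ← 6654 +188 = 6842
adjust_throttle(-173): rpm ← 6842 -173 = 6669
set_airspeed(33.61): V ← 33.61 m/s
adjust_throttle(-1304): rpm ← 6669 -1304 = 5365
final state: V = 33.61 m/s, rpm = 5365 → n = rpm/60 = 89.416667 rev/s
target J* = 0.7297; solve J* = V/(n·D) for n: n = V/(J*·D) = 33.61/(0.7297 × 3.71) = 12.415101 rev/s
rpm = 60·n = 744.906059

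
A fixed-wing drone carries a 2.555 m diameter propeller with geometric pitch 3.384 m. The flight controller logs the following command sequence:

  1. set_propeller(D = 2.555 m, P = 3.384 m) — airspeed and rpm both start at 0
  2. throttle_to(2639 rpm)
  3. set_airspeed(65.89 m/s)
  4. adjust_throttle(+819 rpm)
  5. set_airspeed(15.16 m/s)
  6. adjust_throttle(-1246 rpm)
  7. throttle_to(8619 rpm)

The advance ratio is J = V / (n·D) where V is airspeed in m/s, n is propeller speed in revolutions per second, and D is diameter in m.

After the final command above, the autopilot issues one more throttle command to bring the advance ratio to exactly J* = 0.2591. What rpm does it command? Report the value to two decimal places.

rpm = 1374.02

set_propeller: D = 2.555 m, P = 3.384 m (p = P/D = 1.324462); state ← (V=0, rpm=0)
throttle_to(2639): rpm ← 2639
set_airspeed(65.89): V ← 65.89 m/s
adjust_throttle(+819): rpm ← 2639 +819 = 3458
set_airspeed(15.16): V ← 15.16 m/s
adjust_throttle(-1246): rpm ← 3458 -1246 = 2212
throttle_to(8619): rpm ← 8619
final state: V = 15.16 m/s, rpm = 8619 → n = rpm/60 = 143.650000 rev/s
target J* = 0.2591; solve J* = V/(n·D) for n: n = V/(J*·D) = 15.16/(0.2591 × 2.555) = 22.900285 rev/s
rpm = 60·n = 1374.017089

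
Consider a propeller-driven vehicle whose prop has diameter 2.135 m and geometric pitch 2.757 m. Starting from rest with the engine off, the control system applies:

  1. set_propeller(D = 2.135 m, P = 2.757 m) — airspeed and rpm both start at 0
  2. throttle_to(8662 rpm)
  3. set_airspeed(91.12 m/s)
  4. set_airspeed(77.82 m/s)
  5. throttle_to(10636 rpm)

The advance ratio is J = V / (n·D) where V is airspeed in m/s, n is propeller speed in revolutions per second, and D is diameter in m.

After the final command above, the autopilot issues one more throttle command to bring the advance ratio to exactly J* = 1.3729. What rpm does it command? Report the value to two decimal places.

rpm = 1592.96

set_propeller: D = 2.135 m, P = 2.757 m (p = P/D = 1.291335); state ← (V=0, rpm=0)
throttle_to(8662): rpm ← 8662
set_airspeed(91.12): V ← 91.12 m/s
set_airspeed(77.82): V ← 77.82 m/s
throttle_to(10636): rpm ← 10636
final state: V = 77.82 m/s, rpm = 10636 → n = rpm/60 = 177.266667 rev/s
target J* = 1.3729; solve J* = V/(n·D) for n: n = V/(J*·D) = 77.82/(1.3729 × 2.135) = 26.549384 rev/s
rpm = 60·n = 1592.963015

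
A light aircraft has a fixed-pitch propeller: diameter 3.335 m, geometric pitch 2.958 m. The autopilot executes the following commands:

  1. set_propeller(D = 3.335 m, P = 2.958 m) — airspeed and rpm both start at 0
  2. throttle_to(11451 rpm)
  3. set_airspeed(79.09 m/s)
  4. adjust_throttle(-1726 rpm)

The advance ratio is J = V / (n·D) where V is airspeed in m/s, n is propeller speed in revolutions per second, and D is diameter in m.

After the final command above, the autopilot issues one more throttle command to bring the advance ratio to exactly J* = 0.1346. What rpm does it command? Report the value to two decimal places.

set_propeller: D = 3.335 m, P = 2.958 m (p = P/D = 0.886957); state ← (V=0, rpm=0)
throttle_to(11451): rpm ← 11451
set_airspeed(79.09): V ← 79.09 m/s
adjust_throttle(-1726): rpm ← 11451 -1726 = 9725
final state: V = 79.09 m/s, rpm = 9725 → n = rpm/60 = 162.083333 rev/s
target J* = 0.1346; solve J* = V/(n·D) for n: n = V/(J*·D) = 79.09/(0.1346 × 3.335) = 176.189765 rev/s
rpm = 60·n = 10571.385927

rpm = 10571.39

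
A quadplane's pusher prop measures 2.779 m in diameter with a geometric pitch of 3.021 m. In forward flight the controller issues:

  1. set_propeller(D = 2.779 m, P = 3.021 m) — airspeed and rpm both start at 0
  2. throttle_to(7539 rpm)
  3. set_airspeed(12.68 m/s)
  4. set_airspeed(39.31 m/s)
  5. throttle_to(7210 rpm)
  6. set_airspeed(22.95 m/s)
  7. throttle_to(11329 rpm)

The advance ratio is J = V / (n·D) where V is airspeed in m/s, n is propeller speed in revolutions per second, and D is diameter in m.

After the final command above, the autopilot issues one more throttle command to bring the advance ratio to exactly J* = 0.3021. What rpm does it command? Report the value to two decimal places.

set_propeller: D = 2.779 m, P = 3.021 m (p = P/D = 1.087082); state ← (V=0, rpm=0)
throttle_to(7539): rpm ← 7539
set_airspeed(12.68): V ← 12.68 m/s
set_airspeed(39.31): V ← 39.31 m/s
throttle_to(7210): rpm ← 7210
set_airspeed(22.95): V ← 22.95 m/s
throttle_to(11329): rpm ← 11329
final state: V = 22.95 m/s, rpm = 11329 → n = rpm/60 = 188.816667 rev/s
target J* = 0.3021; solve J* = V/(n·D) for n: n = V/(J*·D) = 22.95/(0.3021 × 2.779) = 27.336532 rev/s
rpm = 60·n = 1640.191920

rpm = 1640.19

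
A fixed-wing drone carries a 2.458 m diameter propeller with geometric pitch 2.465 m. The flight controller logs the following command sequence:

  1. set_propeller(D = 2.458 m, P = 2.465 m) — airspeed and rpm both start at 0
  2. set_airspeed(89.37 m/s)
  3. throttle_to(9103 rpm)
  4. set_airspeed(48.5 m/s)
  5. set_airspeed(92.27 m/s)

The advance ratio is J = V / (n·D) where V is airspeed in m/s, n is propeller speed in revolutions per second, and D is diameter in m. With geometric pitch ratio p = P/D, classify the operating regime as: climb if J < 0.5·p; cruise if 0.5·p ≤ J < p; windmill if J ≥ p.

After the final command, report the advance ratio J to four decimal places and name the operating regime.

J = 0.2474, regime = climb

set_propeller: D = 2.458 m, P = 2.465 m (p = P/D = 1.002848); state ← (V=0, rpm=0)
set_airspeed(89.37): V ← 89.37 m/s
throttle_to(9103): rpm ← 9103
set_airspeed(48.5): V ← 48.5 m/s
set_airspeed(92.27): V ← 92.27 m/s
final state: V = 92.27 m/s, rpm = 9103 → n = rpm/60 = 151.716667 rev/s
J = V / (n·D) = 92.27 / (151.716667 × 2.458) = 0.247426
regime bands: climb J<0.5014 | cruise [0.5014, 1.0028) | windmill J≥1.0028
J = 0.2474 → climb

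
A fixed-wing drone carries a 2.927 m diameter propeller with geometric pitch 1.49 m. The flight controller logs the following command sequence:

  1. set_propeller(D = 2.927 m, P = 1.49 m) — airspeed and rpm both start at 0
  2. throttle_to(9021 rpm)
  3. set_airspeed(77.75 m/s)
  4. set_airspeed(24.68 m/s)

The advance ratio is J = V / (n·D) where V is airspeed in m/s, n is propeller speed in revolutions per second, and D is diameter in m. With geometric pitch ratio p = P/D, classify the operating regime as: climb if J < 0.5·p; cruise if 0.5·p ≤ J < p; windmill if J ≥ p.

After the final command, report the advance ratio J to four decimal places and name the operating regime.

set_propeller: D = 2.927 m, P = 1.49 m (p = P/D = 0.509054); state ← (V=0, rpm=0)
throttle_to(9021): rpm ← 9021
set_airspeed(77.75): V ← 77.75 m/s
set_airspeed(24.68): V ← 24.68 m/s
final state: V = 24.68 m/s, rpm = 9021 → n = rpm/60 = 150.350000 rev/s
J = V / (n·D) = 24.68 / (150.350000 × 2.927) = 0.056081
regime bands: climb J<0.2545 | cruise [0.2545, 0.5091) | windmill J≥0.5091
J = 0.0561 → climb

J = 0.0561, regime = climb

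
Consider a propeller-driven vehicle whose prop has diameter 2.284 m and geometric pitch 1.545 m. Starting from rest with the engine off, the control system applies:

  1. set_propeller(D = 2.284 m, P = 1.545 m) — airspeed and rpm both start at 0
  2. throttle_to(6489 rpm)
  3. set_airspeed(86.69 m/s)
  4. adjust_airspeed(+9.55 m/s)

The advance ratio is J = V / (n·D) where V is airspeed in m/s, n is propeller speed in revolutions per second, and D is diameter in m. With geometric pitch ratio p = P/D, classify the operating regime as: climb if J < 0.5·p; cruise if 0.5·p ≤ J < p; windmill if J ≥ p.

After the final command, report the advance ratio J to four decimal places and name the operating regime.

set_propeller: D = 2.284 m, P = 1.545 m (p = P/D = 0.676445); state ← (V=0, rpm=0)
throttle_to(6489): rpm ← 6489
set_airspeed(86.69): V ← 86.69 m/s
adjust_airspeed(+9.55): V ← 86.69 +9.55 = 96.24 m/s
final state: V = 96.24 m/s, rpm = 6489 → n = rpm/60 = 108.150000 rev/s
J = V / (n·D) = 96.24 / (108.150000 × 2.284) = 0.389613
regime bands: climb J<0.3382 | cruise [0.3382, 0.6764) | windmill J≥0.6764
J = 0.3896 → cruise

J = 0.3896, regime = cruise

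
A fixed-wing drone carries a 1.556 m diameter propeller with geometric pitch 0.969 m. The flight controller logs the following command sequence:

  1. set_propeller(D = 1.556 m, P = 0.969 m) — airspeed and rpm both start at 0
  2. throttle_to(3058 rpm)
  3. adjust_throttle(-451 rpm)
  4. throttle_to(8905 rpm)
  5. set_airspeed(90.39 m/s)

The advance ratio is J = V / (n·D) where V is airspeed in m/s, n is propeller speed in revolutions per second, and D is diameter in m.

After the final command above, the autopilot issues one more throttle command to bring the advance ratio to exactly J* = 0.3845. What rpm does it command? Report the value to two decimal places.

rpm = 9064.96

set_propeller: D = 1.556 m, P = 0.969 m (p = P/D = 0.622751); state ← (V=0, rpm=0)
throttle_to(3058): rpm ← 3058
adjust_throttle(-451): rpm ← 3058 -451 = 2607
throttle_to(8905): rpm ← 8905
set_airspeed(90.39): V ← 90.39 m/s
final state: V = 90.39 m/s, rpm = 8905 → n = rpm/60 = 148.416667 rev/s
target J* = 0.3845; solve J* = V/(n·D) for n: n = V/(J*·D) = 90.39/(0.3845 × 1.556) = 151.082600 rev/s
rpm = 60·n = 9064.955991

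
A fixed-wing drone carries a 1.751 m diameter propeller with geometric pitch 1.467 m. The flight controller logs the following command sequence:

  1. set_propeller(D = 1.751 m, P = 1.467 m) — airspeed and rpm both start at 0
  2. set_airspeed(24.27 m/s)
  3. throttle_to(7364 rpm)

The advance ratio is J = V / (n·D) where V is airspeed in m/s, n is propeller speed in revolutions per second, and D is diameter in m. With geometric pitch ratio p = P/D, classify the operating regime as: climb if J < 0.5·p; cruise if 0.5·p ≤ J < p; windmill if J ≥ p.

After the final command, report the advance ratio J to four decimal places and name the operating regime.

set_propeller: D = 1.751 m, P = 1.467 m (p = P/D = 0.837807); state ← (V=0, rpm=0)
set_airspeed(24.27): V ← 24.27 m/s
throttle_to(7364): rpm ← 7364
final state: V = 24.27 m/s, rpm = 7364 → n = rpm/60 = 122.733333 rev/s
J = V / (n·D) = 24.27 / (122.733333 × 1.751) = 0.112933
regime bands: climb J<0.4189 | cruise [0.4189, 0.8378) | windmill J≥0.8378
J = 0.1129 → climb

J = 0.1129, regime = climb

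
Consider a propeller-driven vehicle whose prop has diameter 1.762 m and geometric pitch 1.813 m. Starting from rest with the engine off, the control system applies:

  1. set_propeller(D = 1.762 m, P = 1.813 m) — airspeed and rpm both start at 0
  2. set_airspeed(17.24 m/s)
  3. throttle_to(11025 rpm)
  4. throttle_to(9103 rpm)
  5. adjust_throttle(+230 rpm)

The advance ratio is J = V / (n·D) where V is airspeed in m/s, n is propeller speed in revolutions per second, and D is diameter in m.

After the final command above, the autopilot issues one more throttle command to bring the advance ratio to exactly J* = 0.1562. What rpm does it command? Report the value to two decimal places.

set_propeller: D = 1.762 m, P = 1.813 m (p = P/D = 1.028944); state ← (V=0, rpm=0)
set_airspeed(17.24): V ← 17.24 m/s
throttle_to(11025): rpm ← 11025
throttle_to(9103): rpm ← 9103
adjust_throttle(+230): rpm ← 9103 +230 = 9333
final state: V = 17.24 m/s, rpm = 9333 → n = rpm/60 = 155.550000 rev/s
target J* = 0.1562; solve J* = V/(n·D) for n: n = V/(J*·D) = 17.24/(0.1562 × 1.762) = 62.639795 rev/s
rpm = 60·n = 3758.387701

rpm = 3758.39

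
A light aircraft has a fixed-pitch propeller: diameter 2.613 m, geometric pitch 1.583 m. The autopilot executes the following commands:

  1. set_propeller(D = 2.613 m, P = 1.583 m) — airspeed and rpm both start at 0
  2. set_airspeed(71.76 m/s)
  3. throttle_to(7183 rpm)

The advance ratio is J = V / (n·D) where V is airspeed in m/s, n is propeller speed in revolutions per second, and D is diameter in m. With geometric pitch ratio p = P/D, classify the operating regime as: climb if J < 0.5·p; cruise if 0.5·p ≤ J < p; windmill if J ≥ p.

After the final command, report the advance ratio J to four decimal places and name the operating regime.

J = 0.2294, regime = climb

set_propeller: D = 2.613 m, P = 1.583 m (p = P/D = 0.605817); state ← (V=0, rpm=0)
set_airspeed(71.76): V ← 71.76 m/s
throttle_to(7183): rpm ← 7183
final state: V = 71.76 m/s, rpm = 7183 → n = rpm/60 = 119.716667 rev/s
J = V / (n·D) = 71.76 / (119.716667 × 2.613) = 0.229397
regime bands: climb J<0.3029 | cruise [0.3029, 0.6058) | windmill J≥0.6058
J = 0.2294 → climb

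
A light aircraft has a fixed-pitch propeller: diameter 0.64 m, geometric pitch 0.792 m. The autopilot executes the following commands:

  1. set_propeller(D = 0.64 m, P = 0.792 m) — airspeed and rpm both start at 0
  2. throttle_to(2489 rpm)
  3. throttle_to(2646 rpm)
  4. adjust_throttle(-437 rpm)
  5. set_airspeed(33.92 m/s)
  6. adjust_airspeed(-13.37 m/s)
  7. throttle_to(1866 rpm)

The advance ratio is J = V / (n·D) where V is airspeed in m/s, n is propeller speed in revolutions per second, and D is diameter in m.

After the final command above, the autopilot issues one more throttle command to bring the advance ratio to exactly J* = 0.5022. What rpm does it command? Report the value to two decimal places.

set_propeller: D = 0.64 m, P = 0.792 m (p = P/D = 1.237500); state ← (V=0, rpm=0)
throttle_to(2489): rpm ← 2489
throttle_to(2646): rpm ← 2646
adjust_throttle(-437): rpm ← 2646 -437 = 2209
set_airspeed(33.92): V ← 33.92 m/s
adjust_airspeed(-13.37): V ← 33.92 -13.37 = 20.55 m/s
throttle_to(1866): rpm ← 1866
final state: V = 20.55 m/s, rpm = 1866 → n = rpm/60 = 31.100000 rev/s
target J* = 0.5022; solve J* = V/(n·D) for n: n = V/(J*·D) = 20.55/(0.5022 × 0.64) = 63.937425 rev/s
rpm = 60·n = 3836.245520

rpm = 3836.25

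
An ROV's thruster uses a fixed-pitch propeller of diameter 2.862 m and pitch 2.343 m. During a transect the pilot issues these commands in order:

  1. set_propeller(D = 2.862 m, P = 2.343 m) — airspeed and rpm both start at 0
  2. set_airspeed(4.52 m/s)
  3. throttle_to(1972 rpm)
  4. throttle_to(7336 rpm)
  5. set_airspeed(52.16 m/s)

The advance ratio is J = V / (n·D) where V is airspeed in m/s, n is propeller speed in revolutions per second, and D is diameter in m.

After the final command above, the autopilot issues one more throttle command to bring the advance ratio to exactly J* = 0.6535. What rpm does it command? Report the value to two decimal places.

rpm = 1673.30

set_propeller: D = 2.862 m, P = 2.343 m (p = P/D = 0.818658); state ← (V=0, rpm=0)
set_airspeed(4.52): V ← 4.52 m/s
throttle_to(1972): rpm ← 1972
throttle_to(7336): rpm ← 7336
set_airspeed(52.16): V ← 52.16 m/s
final state: V = 52.16 m/s, rpm = 7336 → n = rpm/60 = 122.266667 rev/s
target J* = 0.6535; solve J* = V/(n·D) for n: n = V/(J*·D) = 52.16/(0.6535 × 2.862) = 27.888321 rev/s
rpm = 60·n = 1673.299232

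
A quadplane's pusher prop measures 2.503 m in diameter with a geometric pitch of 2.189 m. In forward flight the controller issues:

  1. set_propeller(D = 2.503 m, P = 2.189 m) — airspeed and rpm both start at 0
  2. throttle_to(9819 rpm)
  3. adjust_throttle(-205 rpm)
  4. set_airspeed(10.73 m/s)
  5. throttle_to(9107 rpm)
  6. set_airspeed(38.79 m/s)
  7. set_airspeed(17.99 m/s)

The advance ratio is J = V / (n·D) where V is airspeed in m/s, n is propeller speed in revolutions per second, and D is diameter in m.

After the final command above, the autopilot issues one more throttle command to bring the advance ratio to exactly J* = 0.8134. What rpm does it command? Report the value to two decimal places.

set_propeller: D = 2.503 m, P = 2.189 m (p = P/D = 0.874551); state ← (V=0, rpm=0)
throttle_to(9819): rpm ← 9819
adjust_throttle(-205): rpm ← 9819 -205 = 9614
set_airspeed(10.73): V ← 10.73 m/s
throttle_to(9107): rpm ← 9107
set_airspeed(38.79): V ← 38.79 m/s
set_airspeed(17.99): V ← 17.99 m/s
final state: V = 17.99 m/s, rpm = 9107 → n = rpm/60 = 151.783333 rev/s
target J* = 0.8134; solve J* = V/(n·D) for n: n = V/(J*·D) = 17.99/(0.8134 × 2.503) = 8.836212 rev/s
rpm = 60·n = 530.172743

rpm = 530.17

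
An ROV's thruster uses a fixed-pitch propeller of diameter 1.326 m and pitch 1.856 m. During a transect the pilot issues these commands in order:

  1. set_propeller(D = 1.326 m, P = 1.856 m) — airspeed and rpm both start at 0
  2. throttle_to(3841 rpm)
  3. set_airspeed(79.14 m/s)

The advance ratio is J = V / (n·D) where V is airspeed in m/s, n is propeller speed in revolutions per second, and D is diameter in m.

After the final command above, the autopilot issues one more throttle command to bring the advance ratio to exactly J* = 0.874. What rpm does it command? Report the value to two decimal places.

rpm = 4097.25

set_propeller: D = 1.326 m, P = 1.856 m (p = P/D = 1.399698); state ← (V=0, rpm=0)
throttle_to(3841): rpm ← 3841
set_airspeed(79.14): V ← 79.14 m/s
final state: V = 79.14 m/s, rpm = 3841 → n = rpm/60 = 64.016667 rev/s
target J* = 0.874; solve J* = V/(n·D) for n: n = V/(J*·D) = 79.14/(0.874 × 1.326) = 68.287480 rev/s
rpm = 60·n = 4097.248827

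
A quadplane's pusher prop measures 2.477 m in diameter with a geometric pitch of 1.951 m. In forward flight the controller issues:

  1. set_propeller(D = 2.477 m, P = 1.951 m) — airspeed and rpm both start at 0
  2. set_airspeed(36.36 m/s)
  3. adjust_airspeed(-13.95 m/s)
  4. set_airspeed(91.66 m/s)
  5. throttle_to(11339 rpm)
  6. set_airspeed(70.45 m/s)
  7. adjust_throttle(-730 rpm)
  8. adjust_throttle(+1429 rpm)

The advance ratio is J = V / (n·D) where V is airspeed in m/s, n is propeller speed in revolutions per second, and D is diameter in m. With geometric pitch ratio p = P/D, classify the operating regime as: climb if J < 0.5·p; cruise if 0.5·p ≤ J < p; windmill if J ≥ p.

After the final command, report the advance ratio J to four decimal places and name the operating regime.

J = 0.1418, regime = climb

set_propeller: D = 2.477 m, P = 1.951 m (p = P/D = 0.787646); state ← (V=0, rpm=0)
set_airspeed(36.36): V ← 36.36 m/s
adjust_airspeed(-13.95): V ← 36.36 -13.95 = 22.41 m/s
set_airspeed(91.66): V ← 91.66 m/s
throttle_to(11339): rpm ← 11339
set_airspeed(70.45): V ← 70.45 m/s
adjust_throttle(-730): rpm ← 11339 -730 = 10609
adjust_throttle(+1429): rpm ← 10609 +1429 = 12038
final state: V = 70.45 m/s, rpm = 12038 → n = rpm/60 = 200.633333 rev/s
J = V / (n·D) = 70.45 / (200.633333 × 2.477) = 0.141759
regime bands: climb J<0.3938 | cruise [0.3938, 0.7876) | windmill J≥0.7876
J = 0.1418 → climb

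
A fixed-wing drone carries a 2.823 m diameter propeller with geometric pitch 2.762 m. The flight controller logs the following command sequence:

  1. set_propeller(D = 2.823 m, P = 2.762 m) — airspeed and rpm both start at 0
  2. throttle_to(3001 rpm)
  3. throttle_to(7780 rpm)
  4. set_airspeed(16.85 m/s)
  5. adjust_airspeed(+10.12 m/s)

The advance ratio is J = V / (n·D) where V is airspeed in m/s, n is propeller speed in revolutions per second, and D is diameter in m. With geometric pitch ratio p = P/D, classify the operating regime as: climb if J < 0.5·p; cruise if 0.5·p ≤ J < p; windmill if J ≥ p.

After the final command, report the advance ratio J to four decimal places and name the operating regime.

J = 0.0737, regime = climb

set_propeller: D = 2.823 m, P = 2.762 m (p = P/D = 0.978392); state ← (V=0, rpm=0)
throttle_to(3001): rpm ← 3001
throttle_to(7780): rpm ← 7780
set_airspeed(16.85): V ← 16.85 m/s
adjust_airspeed(+10.12): V ← 16.85 +10.12 = 26.97 m/s
final state: V = 26.97 m/s, rpm = 7780 → n = rpm/60 = 129.666667 rev/s
J = V / (n·D) = 26.97 / (129.666667 × 2.823) = 0.073679
regime bands: climb J<0.4892 | cruise [0.4892, 0.9784) | windmill J≥0.9784
J = 0.0737 → climb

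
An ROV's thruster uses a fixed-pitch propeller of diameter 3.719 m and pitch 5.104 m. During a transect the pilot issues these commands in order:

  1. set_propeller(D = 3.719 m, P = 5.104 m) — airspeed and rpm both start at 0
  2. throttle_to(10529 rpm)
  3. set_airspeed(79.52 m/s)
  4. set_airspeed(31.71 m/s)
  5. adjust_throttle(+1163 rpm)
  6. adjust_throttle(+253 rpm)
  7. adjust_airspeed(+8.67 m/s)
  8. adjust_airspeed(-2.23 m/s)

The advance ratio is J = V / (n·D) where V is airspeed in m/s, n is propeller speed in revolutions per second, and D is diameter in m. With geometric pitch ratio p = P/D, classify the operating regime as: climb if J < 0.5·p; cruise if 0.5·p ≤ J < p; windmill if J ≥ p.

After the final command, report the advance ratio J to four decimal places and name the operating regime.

set_propeller: D = 3.719 m, P = 5.104 m (p = P/D = 1.372412); state ← (V=0, rpm=0)
throttle_to(10529): rpm ← 10529
set_airspeed(79.52): V ← 79.52 m/s
set_airspeed(31.71): V ← 31.71 m/s
adjust_throttle(+1163): rpm ← 10529 +1163 = 11692
adjust_throttle(+253): rpm ← 11692 +253 = 11945
adjust_airspeed(+8.67): V ← 31.71 +8.67 = 40.38 m/s
adjust_airspeed(-2.23): V ← 40.38 -2.23 = 38.15 m/s
final state: V = 38.15 m/s, rpm = 11945 → n = rpm/60 = 199.083333 rev/s
J = V / (n·D) = 38.15 / (199.083333 × 3.719) = 0.051527
regime bands: climb J<0.6862 | cruise [0.6862, 1.3724) | windmill J≥1.3724
J = 0.0515 → climb

J = 0.0515, regime = climb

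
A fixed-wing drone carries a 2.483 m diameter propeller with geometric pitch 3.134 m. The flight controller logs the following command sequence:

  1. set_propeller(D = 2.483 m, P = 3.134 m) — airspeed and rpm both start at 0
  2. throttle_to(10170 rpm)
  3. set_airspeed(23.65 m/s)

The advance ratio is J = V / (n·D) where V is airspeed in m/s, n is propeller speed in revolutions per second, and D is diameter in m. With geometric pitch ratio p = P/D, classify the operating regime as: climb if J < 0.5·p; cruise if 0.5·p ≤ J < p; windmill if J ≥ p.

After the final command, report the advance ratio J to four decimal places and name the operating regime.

set_propeller: D = 2.483 m, P = 3.134 m (p = P/D = 1.262183); state ← (V=0, rpm=0)
throttle_to(10170): rpm ← 10170
set_airspeed(23.65): V ← 23.65 m/s
final state: V = 23.65 m/s, rpm = 10170 → n = rpm/60 = 169.500000 rev/s
J = V / (n·D) = 23.65 / (169.500000 × 2.483) = 0.056193
regime bands: climb J<0.6311 | cruise [0.6311, 1.2622) | windmill J≥1.2622
J = 0.0562 → climb

J = 0.0562, regime = climb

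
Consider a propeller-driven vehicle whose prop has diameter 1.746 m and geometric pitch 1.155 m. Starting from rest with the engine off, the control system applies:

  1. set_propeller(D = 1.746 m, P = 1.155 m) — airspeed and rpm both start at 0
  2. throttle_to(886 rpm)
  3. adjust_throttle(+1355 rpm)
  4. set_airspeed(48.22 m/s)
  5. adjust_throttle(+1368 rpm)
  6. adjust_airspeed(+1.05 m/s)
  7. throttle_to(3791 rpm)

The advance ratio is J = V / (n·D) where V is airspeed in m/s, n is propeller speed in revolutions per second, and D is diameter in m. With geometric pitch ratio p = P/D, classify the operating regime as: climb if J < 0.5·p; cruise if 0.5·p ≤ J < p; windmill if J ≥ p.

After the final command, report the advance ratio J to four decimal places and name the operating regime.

J = 0.4466, regime = cruise

set_propeller: D = 1.746 m, P = 1.155 m (p = P/D = 0.661512); state ← (V=0, rpm=0)
throttle_to(886): rpm ← 886
adjust_throttle(+1355): rpm ← 886 +1355 = 2241
set_airspeed(48.22): V ← 48.22 m/s
adjust_throttle(+1368): rpm ← 2241 +1368 = 3609
adjust_airspeed(+1.05): V ← 48.22 +1.05 = 49.27 m/s
throttle_to(3791): rpm ← 3791
final state: V = 49.27 m/s, rpm = 3791 → n = rpm/60 = 63.183333 rev/s
J = V / (n·D) = 49.27 / (63.183333 × 1.746) = 0.446618
regime bands: climb J<0.3308 | cruise [0.3308, 0.6615) | windmill J≥0.6615
J = 0.4466 → cruise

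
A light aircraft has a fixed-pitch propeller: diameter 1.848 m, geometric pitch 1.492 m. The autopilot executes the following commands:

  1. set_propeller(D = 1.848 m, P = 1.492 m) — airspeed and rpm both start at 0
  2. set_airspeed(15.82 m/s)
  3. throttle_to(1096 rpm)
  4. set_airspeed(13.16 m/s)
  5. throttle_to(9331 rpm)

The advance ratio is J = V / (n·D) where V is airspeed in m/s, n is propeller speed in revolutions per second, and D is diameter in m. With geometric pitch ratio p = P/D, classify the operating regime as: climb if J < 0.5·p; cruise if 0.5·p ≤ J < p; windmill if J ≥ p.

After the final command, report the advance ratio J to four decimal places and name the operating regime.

J = 0.0458, regime = climb

set_propeller: D = 1.848 m, P = 1.492 m (p = P/D = 0.807359); state ← (V=0, rpm=0)
set_airspeed(15.82): V ← 15.82 m/s
throttle_to(1096): rpm ← 1096
set_airspeed(13.16): V ← 13.16 m/s
throttle_to(9331): rpm ← 9331
final state: V = 13.16 m/s, rpm = 9331 → n = rpm/60 = 155.516667 rev/s
J = V / (n·D) = 13.16 / (155.516667 × 1.848) = 0.045791
regime bands: climb J<0.4037 | cruise [0.4037, 0.8074) | windmill J≥0.8074
J = 0.0458 → climb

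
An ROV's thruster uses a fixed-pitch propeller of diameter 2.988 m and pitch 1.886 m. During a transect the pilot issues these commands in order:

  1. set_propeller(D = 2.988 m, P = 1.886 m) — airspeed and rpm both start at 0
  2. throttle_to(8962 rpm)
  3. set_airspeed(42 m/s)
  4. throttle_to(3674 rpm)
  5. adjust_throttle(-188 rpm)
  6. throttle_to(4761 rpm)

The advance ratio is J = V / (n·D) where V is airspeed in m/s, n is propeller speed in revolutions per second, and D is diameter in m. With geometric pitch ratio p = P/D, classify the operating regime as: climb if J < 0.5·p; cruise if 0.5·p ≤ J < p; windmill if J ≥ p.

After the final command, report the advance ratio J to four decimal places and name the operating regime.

J = 0.1771, regime = climb

set_propeller: D = 2.988 m, P = 1.886 m (p = P/D = 0.631191); state ← (V=0, rpm=0)
throttle_to(8962): rpm ← 8962
set_airspeed(42): V ← 42 m/s
throttle_to(3674): rpm ← 3674
adjust_throttle(-188): rpm ← 3674 -188 = 3486
throttle_to(4761): rpm ← 4761
final state: V = 42 m/s, rpm = 4761 → n = rpm/60 = 79.350000 rev/s
J = V / (n·D) = 42 / (79.350000 × 2.988) = 0.177142
regime bands: climb J<0.3156 | cruise [0.3156, 0.6312) | windmill J≥0.6312
J = 0.1771 → climb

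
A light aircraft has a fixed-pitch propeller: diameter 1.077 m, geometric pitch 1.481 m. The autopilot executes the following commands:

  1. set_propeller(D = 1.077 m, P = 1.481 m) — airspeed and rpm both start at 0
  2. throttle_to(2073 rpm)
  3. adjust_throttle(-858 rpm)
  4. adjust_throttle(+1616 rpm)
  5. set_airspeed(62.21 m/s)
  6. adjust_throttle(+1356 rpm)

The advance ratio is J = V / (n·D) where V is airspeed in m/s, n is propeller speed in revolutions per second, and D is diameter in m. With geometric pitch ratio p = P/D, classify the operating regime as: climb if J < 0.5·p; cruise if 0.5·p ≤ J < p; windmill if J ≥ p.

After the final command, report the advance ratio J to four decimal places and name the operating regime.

set_propeller: D = 1.077 m, P = 1.481 m (p = P/D = 1.375116); state ← (V=0, rpm=0)
throttle_to(2073): rpm ← 2073
adjust_throttle(-858): rpm ← 2073 -858 = 1215
adjust_throttle(+1616): rpm ← 1215 +1616 = 2831
set_airspeed(62.21): V ← 62.21 m/s
adjust_throttle(+1356): rpm ← 2831 +1356 = 4187
final state: V = 62.21 m/s, rpm = 4187 → n = rpm/60 = 69.783333 rev/s
J = V / (n·D) = 62.21 / (69.783333 × 1.077) = 0.827738
regime bands: climb J<0.6876 | cruise [0.6876, 1.3751) | windmill J≥1.3751
J = 0.8277 → cruise

J = 0.8277, regime = cruise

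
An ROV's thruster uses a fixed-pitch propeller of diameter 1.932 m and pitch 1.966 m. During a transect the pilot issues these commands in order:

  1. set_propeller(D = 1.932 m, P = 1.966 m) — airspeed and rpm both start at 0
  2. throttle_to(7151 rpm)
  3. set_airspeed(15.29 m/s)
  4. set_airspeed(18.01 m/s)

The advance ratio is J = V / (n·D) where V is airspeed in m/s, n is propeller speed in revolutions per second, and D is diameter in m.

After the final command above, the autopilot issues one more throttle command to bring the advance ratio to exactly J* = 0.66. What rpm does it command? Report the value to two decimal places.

set_propeller: D = 1.932 m, P = 1.966 m (p = P/D = 1.017598); state ← (V=0, rpm=0)
throttle_to(7151): rpm ← 7151
set_airspeed(15.29): V ← 15.29 m/s
set_airspeed(18.01): V ← 18.01 m/s
final state: V = 18.01 m/s, rpm = 7151 → n = rpm/60 = 119.183333 rev/s
target J* = 0.66; solve J* = V/(n·D) for n: n = V/(J*·D) = 18.01/(0.66 × 1.932) = 14.124161 rev/s
rpm = 60·n = 847.449652

rpm = 847.45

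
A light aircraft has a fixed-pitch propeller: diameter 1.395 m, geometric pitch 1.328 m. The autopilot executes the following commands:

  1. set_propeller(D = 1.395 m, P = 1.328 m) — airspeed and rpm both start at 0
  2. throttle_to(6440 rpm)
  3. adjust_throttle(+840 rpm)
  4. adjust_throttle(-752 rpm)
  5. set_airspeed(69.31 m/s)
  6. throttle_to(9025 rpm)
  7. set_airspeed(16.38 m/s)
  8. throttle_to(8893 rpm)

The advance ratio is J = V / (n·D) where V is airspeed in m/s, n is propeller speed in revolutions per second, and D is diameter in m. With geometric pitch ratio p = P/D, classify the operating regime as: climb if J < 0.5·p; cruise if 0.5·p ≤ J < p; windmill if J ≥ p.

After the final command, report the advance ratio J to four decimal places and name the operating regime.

set_propeller: D = 1.395 m, P = 1.328 m (p = P/D = 0.951971); state ← (V=0, rpm=0)
throttle_to(6440): rpm ← 6440
adjust_throttle(+840): rpm ← 6440 +840 = 7280
adjust_throttle(-752): rpm ← 7280 -752 = 6528
set_airspeed(69.31): V ← 69.31 m/s
throttle_to(9025): rpm ← 9025
set_airspeed(16.38): V ← 16.38 m/s
throttle_to(8893): rpm ← 8893
final state: V = 16.38 m/s, rpm = 8893 → n = rpm/60 = 148.216667 rev/s
J = V / (n·D) = 16.38 / (148.216667 × 1.395) = 0.079221
regime bands: climb J<0.4760 | cruise [0.4760, 0.9520) | windmill J≥0.9520
J = 0.0792 → climb

J = 0.0792, regime = climb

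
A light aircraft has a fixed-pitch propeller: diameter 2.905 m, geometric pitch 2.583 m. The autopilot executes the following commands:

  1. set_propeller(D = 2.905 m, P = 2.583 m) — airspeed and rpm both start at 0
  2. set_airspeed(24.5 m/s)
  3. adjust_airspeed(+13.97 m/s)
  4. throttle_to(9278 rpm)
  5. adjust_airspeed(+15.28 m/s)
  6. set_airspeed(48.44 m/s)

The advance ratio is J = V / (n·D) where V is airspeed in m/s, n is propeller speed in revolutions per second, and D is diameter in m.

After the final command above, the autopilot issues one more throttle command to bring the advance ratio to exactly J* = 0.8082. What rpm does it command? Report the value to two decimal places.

rpm = 1237.91

set_propeller: D = 2.905 m, P = 2.583 m (p = P/D = 0.889157); state ← (V=0, rpm=0)
set_airspeed(24.5): V ← 24.5 m/s
adjust_airspeed(+13.97): V ← 24.5 +13.97 = 38.47 m/s
throttle_to(9278): rpm ← 9278
adjust_airspeed(+15.28): V ← 38.47 +15.28 = 53.75 m/s
set_airspeed(48.44): V ← 48.44 m/s
final state: V = 48.44 m/s, rpm = 9278 → n = rpm/60 = 154.633333 rev/s
target J* = 0.8082; solve J* = V/(n·D) for n: n = V/(J*·D) = 48.44/(0.8082 × 2.905) = 20.631897 rev/s
rpm = 60·n = 1237.913793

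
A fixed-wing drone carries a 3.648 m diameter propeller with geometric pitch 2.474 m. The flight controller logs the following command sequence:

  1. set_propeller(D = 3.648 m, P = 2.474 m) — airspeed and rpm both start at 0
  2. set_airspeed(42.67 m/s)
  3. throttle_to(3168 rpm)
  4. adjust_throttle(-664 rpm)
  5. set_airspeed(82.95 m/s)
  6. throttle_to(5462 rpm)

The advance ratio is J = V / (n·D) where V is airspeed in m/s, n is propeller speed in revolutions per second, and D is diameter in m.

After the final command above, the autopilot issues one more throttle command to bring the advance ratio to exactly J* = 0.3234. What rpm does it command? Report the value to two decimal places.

rpm = 4218.64

set_propeller: D = 3.648 m, P = 2.474 m (p = P/D = 0.678180); state ← (V=0, rpm=0)
set_airspeed(42.67): V ← 42.67 m/s
throttle_to(3168): rpm ← 3168
adjust_throttle(-664): rpm ← 3168 -664 = 2504
set_airspeed(82.95): V ← 82.95 m/s
throttle_to(5462): rpm ← 5462
final state: V = 82.95 m/s, rpm = 5462 → n = rpm/60 = 91.033333 rev/s
target J* = 0.3234; solve J* = V/(n·D) for n: n = V/(J*·D) = 82.95/(0.3234 × 3.648) = 70.310720 rev/s
rpm = 60·n = 4218.643199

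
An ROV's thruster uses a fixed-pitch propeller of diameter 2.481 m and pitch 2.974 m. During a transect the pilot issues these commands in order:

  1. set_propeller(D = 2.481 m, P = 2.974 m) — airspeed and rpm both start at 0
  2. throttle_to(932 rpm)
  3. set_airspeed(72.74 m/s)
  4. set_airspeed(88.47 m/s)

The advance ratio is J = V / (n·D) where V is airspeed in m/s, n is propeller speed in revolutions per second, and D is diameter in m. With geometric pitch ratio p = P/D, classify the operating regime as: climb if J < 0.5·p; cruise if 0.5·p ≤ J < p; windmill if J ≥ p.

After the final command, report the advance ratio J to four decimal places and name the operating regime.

J = 2.2956, regime = windmill

set_propeller: D = 2.481 m, P = 2.974 m (p = P/D = 1.198710); state ← (V=0, rpm=0)
throttle_to(932): rpm ← 932
set_airspeed(72.74): V ← 72.74 m/s
set_airspeed(88.47): V ← 88.47 m/s
final state: V = 88.47 m/s, rpm = 932 → n = rpm/60 = 15.533333 rev/s
J = V / (n·D) = 88.47 / (15.533333 × 2.481) = 2.295644
regime bands: climb J<0.5994 | cruise [0.5994, 1.1987) | windmill J≥1.1987
J = 2.2956 → windmill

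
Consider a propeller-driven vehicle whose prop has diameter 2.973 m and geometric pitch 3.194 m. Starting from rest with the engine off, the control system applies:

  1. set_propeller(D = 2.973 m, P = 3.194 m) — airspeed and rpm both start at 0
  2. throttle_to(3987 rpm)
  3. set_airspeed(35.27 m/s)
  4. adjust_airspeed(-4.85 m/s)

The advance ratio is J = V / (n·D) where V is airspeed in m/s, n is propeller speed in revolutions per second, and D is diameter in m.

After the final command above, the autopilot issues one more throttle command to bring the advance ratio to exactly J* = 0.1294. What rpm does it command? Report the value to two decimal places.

rpm = 4744.40

set_propeller: D = 2.973 m, P = 3.194 m (p = P/D = 1.074336); state ← (V=0, rpm=0)
throttle_to(3987): rpm ← 3987
set_airspeed(35.27): V ← 35.27 m/s
adjust_airspeed(-4.85): V ← 35.27 -4.85 = 30.42 m/s
final state: V = 30.42 m/s, rpm = 3987 → n = rpm/60 = 66.450000 rev/s
target J* = 0.1294; solve J* = V/(n·D) for n: n = V/(J*·D) = 30.42/(0.1294 × 2.973) = 79.073329 rev/s
rpm = 60·n = 4744.399752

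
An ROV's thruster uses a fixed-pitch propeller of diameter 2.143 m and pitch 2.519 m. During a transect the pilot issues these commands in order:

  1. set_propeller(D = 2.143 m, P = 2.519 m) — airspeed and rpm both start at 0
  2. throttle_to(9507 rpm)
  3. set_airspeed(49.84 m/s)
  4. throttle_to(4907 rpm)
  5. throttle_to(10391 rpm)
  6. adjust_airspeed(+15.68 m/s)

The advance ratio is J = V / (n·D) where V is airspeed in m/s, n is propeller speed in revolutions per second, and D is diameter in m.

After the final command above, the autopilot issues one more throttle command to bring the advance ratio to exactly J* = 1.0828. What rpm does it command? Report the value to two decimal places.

rpm = 1694.16

set_propeller: D = 2.143 m, P = 2.519 m (p = P/D = 1.175455); state ← (V=0, rpm=0)
throttle_to(9507): rpm ← 9507
set_airspeed(49.84): V ← 49.84 m/s
throttle_to(4907): rpm ← 4907
throttle_to(10391): rpm ← 10391
adjust_airspeed(+15.68): V ← 49.84 +15.68 = 65.52 m/s
final state: V = 65.52 m/s, rpm = 10391 → n = rpm/60 = 173.183333 rev/s
target J* = 1.0828; solve J* = V/(n·D) for n: n = V/(J*·D) = 65.52/(1.0828 × 2.143) = 28.236019 rev/s
rpm = 60·n = 1694.161160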